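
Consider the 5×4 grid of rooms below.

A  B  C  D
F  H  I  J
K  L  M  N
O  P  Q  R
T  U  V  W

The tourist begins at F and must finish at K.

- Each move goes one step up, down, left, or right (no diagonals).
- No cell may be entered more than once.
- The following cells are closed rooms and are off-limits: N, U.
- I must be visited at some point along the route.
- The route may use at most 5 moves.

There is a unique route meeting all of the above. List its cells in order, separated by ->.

F -> H -> I -> M -> L -> K

Any route must reach I and still end at K within 5 moves, so the order of the required stops is forced.
Route from F: right 2 to I, down 1 to M, left 2 to K — 5 moves in all.
Check: all required cells visited; 5 ≤ 5 moves.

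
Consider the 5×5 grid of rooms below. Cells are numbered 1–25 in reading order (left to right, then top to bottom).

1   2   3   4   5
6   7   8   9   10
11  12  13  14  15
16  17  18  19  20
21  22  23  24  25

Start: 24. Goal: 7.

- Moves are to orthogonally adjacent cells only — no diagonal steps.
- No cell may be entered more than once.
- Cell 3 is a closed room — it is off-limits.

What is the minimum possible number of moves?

The Manhattan distance from 24 to 7 is |5−2| + |4−2| = 5, so at least 5 moves are needed.
A route of 5 moves achieves this: 24 → 19 → 14 → 9 → 8 → 7.
Since 5 matches the lower bound, it is optimal.

5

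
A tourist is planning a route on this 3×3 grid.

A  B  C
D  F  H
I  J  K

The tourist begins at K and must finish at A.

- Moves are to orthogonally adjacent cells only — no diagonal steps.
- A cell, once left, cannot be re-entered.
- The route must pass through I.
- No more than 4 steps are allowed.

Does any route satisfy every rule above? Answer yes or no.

One route that works: K → J → I → D → A.

yes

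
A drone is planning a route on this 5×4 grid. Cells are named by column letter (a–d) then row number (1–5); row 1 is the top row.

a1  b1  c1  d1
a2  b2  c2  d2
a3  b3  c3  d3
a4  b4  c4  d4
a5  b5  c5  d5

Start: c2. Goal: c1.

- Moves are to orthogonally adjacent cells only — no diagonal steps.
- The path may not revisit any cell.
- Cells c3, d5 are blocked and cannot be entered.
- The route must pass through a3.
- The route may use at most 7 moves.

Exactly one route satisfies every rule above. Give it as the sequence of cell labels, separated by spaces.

The 7-move cap with required stops at a3 leaves no slack for detours.
Route from c2: left 1 to b2, down 1 to b3, left 1 to a3, up 2 to a1, right 2 to c1 — 7 moves in all.
Check: all required cells visited; 7 ≤ 7 moves.

c2 b2 b3 a3 a2 a1 b1 c1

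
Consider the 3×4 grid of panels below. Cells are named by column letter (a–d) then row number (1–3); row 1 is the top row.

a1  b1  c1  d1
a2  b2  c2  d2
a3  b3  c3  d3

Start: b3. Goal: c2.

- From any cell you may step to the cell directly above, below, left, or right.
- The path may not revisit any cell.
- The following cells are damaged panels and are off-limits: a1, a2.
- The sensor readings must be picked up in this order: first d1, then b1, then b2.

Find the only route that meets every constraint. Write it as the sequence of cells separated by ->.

b3 -> c3 -> d3 -> d2 -> d1 -> c1 -> b1 -> b2 -> c2

The waypoints must appear in the order d1, b1, b2, with no cell reused.
Route from b3: 2× right (reaching d3), 2× up (reaching d1), 2× left (reaching b1), down to b2, right to c2 — 8 moves in all.
Check: order respected (d1 at step 4, b1 at step 6, b2 at step 7).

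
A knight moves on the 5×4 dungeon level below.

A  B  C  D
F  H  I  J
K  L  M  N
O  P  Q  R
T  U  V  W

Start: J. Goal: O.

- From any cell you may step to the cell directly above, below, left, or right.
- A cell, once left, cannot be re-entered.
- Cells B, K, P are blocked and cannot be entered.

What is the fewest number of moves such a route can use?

7

The Manhattan distance from J to O is |2−4| + |4−1| = 5, so at least 5 moves are needed.
That bound ignores the blocked cells. Measuring each leg by the fewest moves that actually steer around them (J→O: 7) raises the lower bound to 7.
A route of 7 moves exists: J → N → R → W → V → U → T → O.
Since 7 matches that lower bound, it is optimal.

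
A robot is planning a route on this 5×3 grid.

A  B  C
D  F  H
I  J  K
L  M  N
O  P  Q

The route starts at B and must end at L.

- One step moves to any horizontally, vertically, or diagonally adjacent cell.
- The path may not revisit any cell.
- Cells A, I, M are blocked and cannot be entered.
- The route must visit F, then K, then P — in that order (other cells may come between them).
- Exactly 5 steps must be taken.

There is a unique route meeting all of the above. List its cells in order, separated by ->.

The waypoints must appear in the order F, K, P, with no cell reused.
Route from B: down 1 to F, down-right 1 to K, down 1 to N, down-left 1 to P, up-left 1 to L — 5 moves in all.
Check: order respected (F at step 1, K at step 2, P at step 4); 5 moves as required.

B -> F -> K -> N -> P -> L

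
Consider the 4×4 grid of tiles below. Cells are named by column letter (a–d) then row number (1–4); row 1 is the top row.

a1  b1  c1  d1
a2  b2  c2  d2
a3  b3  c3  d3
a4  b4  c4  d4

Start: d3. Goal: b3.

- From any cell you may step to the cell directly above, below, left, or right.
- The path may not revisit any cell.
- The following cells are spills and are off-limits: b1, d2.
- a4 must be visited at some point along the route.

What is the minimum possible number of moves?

6

Any route passes through a4 somewhere between d3 and b3. Summing Manhattan distances along the two legs (d3 → a4 → b3) gives a lower bound of 4 + 2 = 6 moves.
A route of 6 moves achieves this: d3 → d4 → c4 → b4 → a4 → a3 → b3.
Since 6 matches the lower bound, it is optimal.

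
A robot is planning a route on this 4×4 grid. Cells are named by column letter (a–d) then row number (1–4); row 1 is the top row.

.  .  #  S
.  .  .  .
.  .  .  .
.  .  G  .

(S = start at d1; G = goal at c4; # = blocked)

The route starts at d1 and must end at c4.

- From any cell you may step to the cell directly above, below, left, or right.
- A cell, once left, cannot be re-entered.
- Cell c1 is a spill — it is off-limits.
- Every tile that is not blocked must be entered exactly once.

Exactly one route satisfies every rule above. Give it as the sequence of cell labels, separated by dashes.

d1 - d2 - c2 - b2 - b1 - a1 - a2 - a3 - a4 - b4 - b3 - c3 - d3 - d4 - c4

Need to visit all 15 open cells exactly once, starting at d1 and ending at c4.
Cell a1 has only two open neighbours (a2 and b1), so the path must pass straight through it: one of those is the cell it's entered from and the other is where it exits.
Route from d1: down 1 to d2, left 2 to b2, up 1 to b1, left 1 to a1, down 3 to a4, right 1 to b4, up 1 to b3, right 2 to d3, down 1 to d4, left 1 to c4 — 14 moves in all.
Check: all 15 open cells covered.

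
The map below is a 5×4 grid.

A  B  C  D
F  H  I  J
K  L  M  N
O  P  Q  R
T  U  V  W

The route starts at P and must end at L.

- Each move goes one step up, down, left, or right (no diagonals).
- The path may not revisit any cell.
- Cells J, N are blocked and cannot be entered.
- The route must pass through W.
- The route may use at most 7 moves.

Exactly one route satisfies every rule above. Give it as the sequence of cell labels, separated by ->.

P -> U -> V -> W -> R -> Q -> M -> L

Any route must reach W and still end at L within 7 moves, so the order of the required stops is forced.
Route from P: down 1 to U, right 2 to W, up 1 to R, left 1 to Q, up 1 to M, left 1 to L — 7 moves in all.
Check: all required cells visited; 7 ≤ 7 moves.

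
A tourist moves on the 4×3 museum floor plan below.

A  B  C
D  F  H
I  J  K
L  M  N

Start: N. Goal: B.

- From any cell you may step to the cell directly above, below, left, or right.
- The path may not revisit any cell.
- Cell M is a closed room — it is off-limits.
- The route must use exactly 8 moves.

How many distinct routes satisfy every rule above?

Need simple routes of exactly 8 moves from N to B (Manhattan distance 4, so 2 moves are spent on a detour and 2 undoing it).
Enumerating: N K H F J I D A B | N K J I D F H C B.
That gives 2 routes.

2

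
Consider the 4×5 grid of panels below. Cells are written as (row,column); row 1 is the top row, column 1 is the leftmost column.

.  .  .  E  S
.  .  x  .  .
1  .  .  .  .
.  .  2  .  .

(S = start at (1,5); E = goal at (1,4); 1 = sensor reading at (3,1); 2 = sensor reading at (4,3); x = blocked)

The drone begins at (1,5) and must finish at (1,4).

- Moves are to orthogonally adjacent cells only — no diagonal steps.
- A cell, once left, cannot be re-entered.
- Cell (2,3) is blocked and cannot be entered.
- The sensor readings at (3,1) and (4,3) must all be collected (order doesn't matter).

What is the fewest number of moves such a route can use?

13

Any route passes through (3,1) and (4,3) in some order between (1,5) and (1,4). Summing Manhattan distances along each leg and taking the cheapest ordering ((1,5) → (3,1) → (4,3) → (1,4)) gives a lower bound of 6 + 3 + 4 = 13 moves.
A route of 13 moves achieves this: (1,5) → (2,5) → (3,5) → (4,5) → (4,4) → (4,3) → (3,3) → (3,2) → (3,1) → (2,1) → (1,1) → (1,2) → (1,3) → (1,4).
Since 13 matches the lower bound, it is optimal.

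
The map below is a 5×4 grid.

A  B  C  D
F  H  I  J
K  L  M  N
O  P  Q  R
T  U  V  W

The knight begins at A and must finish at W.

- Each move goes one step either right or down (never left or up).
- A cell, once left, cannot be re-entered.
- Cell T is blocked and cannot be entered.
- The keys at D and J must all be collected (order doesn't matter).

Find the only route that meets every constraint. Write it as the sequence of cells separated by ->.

Moves only go right or down, so the column and row indices never decrease.
Route from A: right 3 to D, down 4 to W — 7 moves in all.
Check: all required cells visited.

A -> B -> C -> D -> J -> N -> R -> W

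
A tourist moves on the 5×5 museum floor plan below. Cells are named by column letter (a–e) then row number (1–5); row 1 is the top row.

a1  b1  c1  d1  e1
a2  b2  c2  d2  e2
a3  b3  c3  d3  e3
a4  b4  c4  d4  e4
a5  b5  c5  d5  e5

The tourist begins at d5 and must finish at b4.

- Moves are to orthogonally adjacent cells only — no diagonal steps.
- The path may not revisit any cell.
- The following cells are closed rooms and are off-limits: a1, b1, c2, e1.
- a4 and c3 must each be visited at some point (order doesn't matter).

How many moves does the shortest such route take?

7

Any route passes through a4 and c3 in some order between d5 and b4. Summing Manhattan distances along each leg and taking the cheapest ordering (d5 → c3 → a4 → b4) gives a lower bound of 3 + 3 + 1 = 7 moves.
A route of 7 moves achieves this: d5 → d4 → d3 → c3 → b3 → a3 → a4 → b4.
Since 7 matches the lower bound, it is optimal.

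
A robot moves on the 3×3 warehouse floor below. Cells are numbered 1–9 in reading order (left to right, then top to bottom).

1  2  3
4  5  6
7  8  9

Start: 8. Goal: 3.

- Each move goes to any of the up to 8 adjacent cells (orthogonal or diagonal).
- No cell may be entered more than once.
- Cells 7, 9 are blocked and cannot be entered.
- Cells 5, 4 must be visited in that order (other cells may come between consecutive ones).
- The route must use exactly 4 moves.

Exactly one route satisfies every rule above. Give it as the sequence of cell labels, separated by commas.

8, 5, 4, 2, 3

The waypoints must appear in the order 5, 4, with no cell reused.
Route from 8: up 1 to 5, left 1 to 4, up-right 1 to 2, right 1 to 3 — 4 moves in all.
Check: order respected (5 at step 1, 4 at step 2); 4 moves as required.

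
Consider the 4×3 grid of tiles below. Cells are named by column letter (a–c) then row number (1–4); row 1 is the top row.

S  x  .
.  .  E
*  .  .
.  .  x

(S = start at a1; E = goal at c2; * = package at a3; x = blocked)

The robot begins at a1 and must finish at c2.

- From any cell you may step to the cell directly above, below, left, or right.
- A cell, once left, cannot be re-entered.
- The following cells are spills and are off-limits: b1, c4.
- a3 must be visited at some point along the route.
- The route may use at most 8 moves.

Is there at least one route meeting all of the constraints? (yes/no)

yes

One route that works: a1 → a2 → a3 → b3 → b2 → c2.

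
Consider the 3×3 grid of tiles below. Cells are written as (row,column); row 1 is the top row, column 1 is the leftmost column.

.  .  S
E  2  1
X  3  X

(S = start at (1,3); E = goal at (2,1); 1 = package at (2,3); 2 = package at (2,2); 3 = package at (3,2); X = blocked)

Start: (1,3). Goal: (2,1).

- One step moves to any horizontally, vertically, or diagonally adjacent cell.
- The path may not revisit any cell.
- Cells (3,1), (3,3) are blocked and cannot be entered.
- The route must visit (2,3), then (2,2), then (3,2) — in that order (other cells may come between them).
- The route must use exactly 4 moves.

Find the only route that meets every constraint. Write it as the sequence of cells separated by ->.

(1,3) -> (2,3) -> (2,2) -> (3,2) -> (2,1)

The waypoints must appear in the order (2,3), (2,2), (3,2), with no cell reused.
Route from (1,3): down to (2,3), left to (2,2), down to (3,2), up-left to (2,1) — 4 moves in all.
Check: order respected (1 at step 1, 2 at step 2, 3 at step 3); 4 moves as required.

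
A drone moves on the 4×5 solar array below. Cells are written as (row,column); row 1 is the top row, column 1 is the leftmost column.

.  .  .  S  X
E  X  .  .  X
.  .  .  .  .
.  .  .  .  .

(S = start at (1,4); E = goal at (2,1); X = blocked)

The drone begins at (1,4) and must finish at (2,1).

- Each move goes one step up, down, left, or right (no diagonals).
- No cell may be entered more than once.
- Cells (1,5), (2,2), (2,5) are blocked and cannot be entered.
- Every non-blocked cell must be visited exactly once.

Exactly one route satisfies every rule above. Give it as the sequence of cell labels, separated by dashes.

Need to visit all 17 open cells exactly once, starting at (1,4) and ending at (2,1).
Route from (1,4): down 2 to (3,4), right 1 to (3,5), down 1 to (4,5), left 4 to (4,1), up 1 to (3,1), right 2 to (3,3), up 2 to (1,3), left 2 to (1,1), down 1 to (2,1) — 16 moves in all.
Check: all 17 open cells covered.

(1,4) - (2,4) - (3,4) - (3,5) - (4,5) - (4,4) - (4,3) - (4,2) - (4,1) - (3,1) - (3,2) - (3,3) - (2,3) - (1,3) - (1,2) - (1,1) - (2,1)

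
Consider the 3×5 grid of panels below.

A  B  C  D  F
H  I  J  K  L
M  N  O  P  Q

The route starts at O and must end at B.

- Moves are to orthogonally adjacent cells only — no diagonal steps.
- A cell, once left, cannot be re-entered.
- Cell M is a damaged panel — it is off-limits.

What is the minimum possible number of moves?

3

The Manhattan distance from O to B is |3−1| + |3−2| = 3, so at least 3 moves are needed.
A route of 3 moves achieves this: O → J → C → B.
Since 3 matches the lower bound, it is optimal.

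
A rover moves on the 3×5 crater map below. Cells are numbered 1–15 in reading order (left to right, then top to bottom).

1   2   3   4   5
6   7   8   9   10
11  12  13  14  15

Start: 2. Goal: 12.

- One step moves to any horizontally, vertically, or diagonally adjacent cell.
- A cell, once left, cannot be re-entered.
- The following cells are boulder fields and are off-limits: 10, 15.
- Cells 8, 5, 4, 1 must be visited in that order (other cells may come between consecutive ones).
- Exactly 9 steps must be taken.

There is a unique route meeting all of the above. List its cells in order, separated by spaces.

The waypoints must appear in the order 8, 5, 4, 1, with no cell reused.
Route from 2: down-right 1 to 8, right 1 to 9, up-right 1 to 5, left 2 to 3, down-left 1 to 7, up-left 1 to 1, down 1 to 6, down-right 1 to 12 — 9 moves in all.
Check: order respected (8 at step 1, 5 at step 3, 4 at step 4, 1 at step 7); 9 moves as required.

2 8 9 5 4 3 7 1 6 12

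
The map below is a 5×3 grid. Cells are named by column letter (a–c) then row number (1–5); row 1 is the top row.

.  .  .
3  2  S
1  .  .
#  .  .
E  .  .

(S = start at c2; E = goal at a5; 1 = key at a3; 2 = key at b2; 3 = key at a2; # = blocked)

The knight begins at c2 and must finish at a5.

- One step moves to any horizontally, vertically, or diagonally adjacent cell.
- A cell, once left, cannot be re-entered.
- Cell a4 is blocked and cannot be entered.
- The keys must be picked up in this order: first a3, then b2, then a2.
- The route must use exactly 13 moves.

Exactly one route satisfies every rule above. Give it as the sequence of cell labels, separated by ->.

c2 -> c3 -> b4 -> a3 -> b2 -> c1 -> b1 -> a1 -> a2 -> b3 -> c4 -> c5 -> b5 -> a5

The waypoints must appear in the order a3, b2, a2, with no cell reused.
Route from c2: down to c3, down-left to b4, up-left to a3, 2× up-right (reaching c1), 2× left (reaching a1), down to a2, 2× down-right (reaching c4), down to c5, 2× left (reaching a5) — 13 moves in all.
Check: order respected (1 at step 3, 2 at step 4, 3 at step 8); 13 moves as required.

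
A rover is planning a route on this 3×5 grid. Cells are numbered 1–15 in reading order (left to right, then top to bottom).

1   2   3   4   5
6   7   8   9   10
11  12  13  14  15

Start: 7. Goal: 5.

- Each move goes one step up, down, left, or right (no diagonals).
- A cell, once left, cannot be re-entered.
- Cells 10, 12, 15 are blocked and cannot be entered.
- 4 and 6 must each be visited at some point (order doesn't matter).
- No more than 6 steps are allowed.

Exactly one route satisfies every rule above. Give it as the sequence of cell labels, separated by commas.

7, 6, 1, 2, 3, 4, 5

The 6-move cap with required stops at 4, 6 leaves no slack for detours.
Route from 7: left 1 to 6, up 1 to 1, right 4 to 5 — 6 moves in all.
Check: all required cells visited; 6 ≤ 6 moves.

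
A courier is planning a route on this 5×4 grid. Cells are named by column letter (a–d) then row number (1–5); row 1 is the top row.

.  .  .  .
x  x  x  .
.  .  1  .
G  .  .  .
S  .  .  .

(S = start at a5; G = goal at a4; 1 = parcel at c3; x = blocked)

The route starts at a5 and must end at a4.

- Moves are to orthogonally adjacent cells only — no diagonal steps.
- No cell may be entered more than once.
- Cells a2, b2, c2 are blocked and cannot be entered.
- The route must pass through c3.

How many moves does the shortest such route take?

7

Any route passes through c3 somewhere between a5 and a4. Summing Manhattan distances along the two legs (a5 → c3 → a4) gives a lower bound of 4 + 3 = 7 moves.
A route of 7 moves achieves this: a5 → b5 → b4 → c4 → c3 → b3 → a3 → a4.
Since 7 matches the lower bound, it is optimal.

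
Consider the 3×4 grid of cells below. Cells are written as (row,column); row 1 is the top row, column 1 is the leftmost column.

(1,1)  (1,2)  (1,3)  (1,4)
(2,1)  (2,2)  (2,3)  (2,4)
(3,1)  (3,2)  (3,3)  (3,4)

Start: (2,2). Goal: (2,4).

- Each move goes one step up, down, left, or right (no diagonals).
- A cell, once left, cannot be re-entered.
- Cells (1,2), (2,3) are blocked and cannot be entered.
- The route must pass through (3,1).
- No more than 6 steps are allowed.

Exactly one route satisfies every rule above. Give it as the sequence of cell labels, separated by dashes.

(2,2) - (2,1) - (3,1) - (3,2) - (3,3) - (3,4) - (2,4)

The budget equals the shortest possible length, so every move has to be on a shortest route through the required cells.
Route from (2,2): left to (2,1), down to (3,1), 3× right (reaching (3,4)), up to (2,4) — 6 moves in all.
Check: all required cells visited; 6 ≤ 6 moves.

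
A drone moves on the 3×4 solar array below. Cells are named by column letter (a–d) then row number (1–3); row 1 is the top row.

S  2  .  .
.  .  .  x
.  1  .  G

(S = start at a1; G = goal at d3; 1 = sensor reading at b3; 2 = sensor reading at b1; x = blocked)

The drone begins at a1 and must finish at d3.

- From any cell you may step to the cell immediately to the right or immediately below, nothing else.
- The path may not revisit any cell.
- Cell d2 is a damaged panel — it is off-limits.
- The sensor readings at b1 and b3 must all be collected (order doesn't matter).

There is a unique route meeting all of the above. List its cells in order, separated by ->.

a1 -> b1 -> b2 -> b3 -> c3 -> d3

Moves only go right or down, so the column and row indices never decrease.
Route from a1: right 1 to b1, down 2 to b3, right 2 to d3 — 5 moves in all.
Check: all required cells visited.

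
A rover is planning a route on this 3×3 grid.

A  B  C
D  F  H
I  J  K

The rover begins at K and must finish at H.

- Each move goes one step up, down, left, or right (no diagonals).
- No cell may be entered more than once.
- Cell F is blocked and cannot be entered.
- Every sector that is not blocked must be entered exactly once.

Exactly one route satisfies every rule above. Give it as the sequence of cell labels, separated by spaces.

K J I D A B C H

Need to visit all 8 open cells exactly once, starting at K and ending at H.
Route from K: left 2 to I, up 2 to A, right 2 to C, down 1 to H — 7 moves in all.
Check: all 8 open cells covered.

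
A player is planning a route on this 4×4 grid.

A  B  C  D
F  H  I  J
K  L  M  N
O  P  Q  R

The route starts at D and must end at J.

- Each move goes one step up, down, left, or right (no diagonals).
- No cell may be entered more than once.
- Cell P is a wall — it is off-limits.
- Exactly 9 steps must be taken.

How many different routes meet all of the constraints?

Need simple routes of exactly 9 moves from D to J (Manhattan distance 1, so 4 moves are spent on a detour and 4 undoing it).
Branch systematically from the start, pruning whenever the remaining move budget drops below the Manhattan distance to J or differs from it in parity. Every completion starts via C: 12 (no valid completion starts via J).
That gives 12 routes.

12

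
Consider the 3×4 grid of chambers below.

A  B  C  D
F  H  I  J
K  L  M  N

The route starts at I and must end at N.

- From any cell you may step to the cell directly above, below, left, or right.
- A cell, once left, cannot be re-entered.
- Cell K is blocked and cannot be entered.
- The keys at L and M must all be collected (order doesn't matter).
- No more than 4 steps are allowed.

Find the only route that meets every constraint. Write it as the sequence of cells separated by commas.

The budget equals the shortest possible length, so every move has to be on a shortest route through the required cells.
Route from I: left to H, down to L, 2× right (reaching N) — 4 moves in all.
Check: all required cells visited; 4 ≤ 4 moves.

I, H, L, M, N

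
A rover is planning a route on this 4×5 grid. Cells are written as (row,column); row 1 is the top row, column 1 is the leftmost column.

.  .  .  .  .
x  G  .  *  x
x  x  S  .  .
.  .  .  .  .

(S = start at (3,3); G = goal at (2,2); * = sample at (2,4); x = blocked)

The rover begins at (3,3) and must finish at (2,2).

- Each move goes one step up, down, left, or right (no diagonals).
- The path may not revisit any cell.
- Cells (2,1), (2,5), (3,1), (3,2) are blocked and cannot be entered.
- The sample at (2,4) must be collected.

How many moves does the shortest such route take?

Any route passes through (2,4) somewhere between (3,3) and (2,2). Summing Manhattan distances along the two legs ((3,3) → (2,4) → (2,2)) gives a lower bound of 2 + 2 = 4 moves.
A route of 4 moves achieves this: (3,3) → (3,4) → (2,4) → (2,3) → (2,2).
Since 4 matches the lower bound, it is optimal.

4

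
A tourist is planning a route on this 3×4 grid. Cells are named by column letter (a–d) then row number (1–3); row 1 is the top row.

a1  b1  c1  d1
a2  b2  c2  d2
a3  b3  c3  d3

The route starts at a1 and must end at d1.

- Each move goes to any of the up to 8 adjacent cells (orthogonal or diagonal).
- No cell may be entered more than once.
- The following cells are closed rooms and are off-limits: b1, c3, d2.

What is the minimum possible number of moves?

With diagonal moves allowed, the Chebyshev distance max(|Δrow|,|Δcol|) from a1 to d1 is 3, so at least 3 moves are needed.
A route of 3 moves achieves this: a1 → b2 → c1 → d1.
Since 3 matches the lower bound, it is optimal.

3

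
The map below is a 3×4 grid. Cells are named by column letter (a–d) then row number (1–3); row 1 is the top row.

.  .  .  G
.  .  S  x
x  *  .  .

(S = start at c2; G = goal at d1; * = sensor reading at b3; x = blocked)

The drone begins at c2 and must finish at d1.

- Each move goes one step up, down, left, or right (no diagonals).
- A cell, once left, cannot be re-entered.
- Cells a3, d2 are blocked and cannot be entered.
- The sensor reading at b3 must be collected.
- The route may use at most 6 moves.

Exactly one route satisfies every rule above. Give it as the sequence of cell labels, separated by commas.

The budget equals the shortest possible length, so every move has to be on a shortest route through the required cells.
Route from c2: down to c3, left to b3, 2× up (reaching b1), 2× right (reaching d1) — 6 moves in all.
Check: all required cells visited; 6 ≤ 6 moves.

c2, c3, b3, b2, b1, c1, d1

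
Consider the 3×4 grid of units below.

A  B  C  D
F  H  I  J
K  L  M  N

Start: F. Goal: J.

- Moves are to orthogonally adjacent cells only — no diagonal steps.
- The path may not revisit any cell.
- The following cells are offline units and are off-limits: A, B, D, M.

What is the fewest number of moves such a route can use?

3

The Manhattan distance from F to J is |2−2| + |1−4| = 3, so at least 3 moves are needed.
A route of 3 moves achieves this: F → H → I → J.
Since 3 matches the lower bound, it is optimal.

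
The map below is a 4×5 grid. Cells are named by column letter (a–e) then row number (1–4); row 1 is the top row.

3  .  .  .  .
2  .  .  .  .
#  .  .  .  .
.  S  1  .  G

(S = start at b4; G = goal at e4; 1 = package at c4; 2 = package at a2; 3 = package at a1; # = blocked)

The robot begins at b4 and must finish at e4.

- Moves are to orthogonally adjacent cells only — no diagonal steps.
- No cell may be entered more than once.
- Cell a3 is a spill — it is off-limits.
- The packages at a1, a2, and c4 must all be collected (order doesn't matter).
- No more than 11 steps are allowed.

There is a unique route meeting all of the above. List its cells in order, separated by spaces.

b4 b3 b2 a2 a1 b1 c1 c2 c3 c4 d4 e4

The budget equals the shortest possible length, so every move has to be on a shortest route through the required cells.
Route from b4: 2× up (reaching b2), left to a2, up to a1, 2× right (reaching c1), 3× down (reaching c4), 2× right (reaching e4) — 11 moves in all.
Check: all required cells visited; 11 ≤ 11 moves.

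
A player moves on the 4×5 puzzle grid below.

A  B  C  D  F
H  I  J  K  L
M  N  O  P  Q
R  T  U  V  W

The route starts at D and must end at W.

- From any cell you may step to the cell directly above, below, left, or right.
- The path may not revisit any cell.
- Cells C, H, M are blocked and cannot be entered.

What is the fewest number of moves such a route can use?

4

The Manhattan distance from D to W is |1−4| + |4−5| = 4, so at least 4 moves are needed.
A route of 4 moves achieves this: D → K → P → V → W.
Since 4 matches the lower bound, it is optimal.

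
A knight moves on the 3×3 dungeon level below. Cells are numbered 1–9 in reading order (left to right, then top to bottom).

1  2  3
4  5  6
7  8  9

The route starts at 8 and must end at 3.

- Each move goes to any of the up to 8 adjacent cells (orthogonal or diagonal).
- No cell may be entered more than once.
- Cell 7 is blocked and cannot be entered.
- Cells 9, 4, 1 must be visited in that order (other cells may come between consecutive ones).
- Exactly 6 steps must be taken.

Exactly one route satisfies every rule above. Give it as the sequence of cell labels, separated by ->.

The waypoints must appear in the order 9, 4, 1, with no cell reused.
Route from 8: right to 9, up-left to 5, left to 4, up to 1, 2× right (reaching 3) — 6 moves in all.
Check: order respected (9 at step 1, 4 at step 3, 1 at step 4); 6 moves as required.

8 -> 9 -> 5 -> 4 -> 1 -> 2 -> 3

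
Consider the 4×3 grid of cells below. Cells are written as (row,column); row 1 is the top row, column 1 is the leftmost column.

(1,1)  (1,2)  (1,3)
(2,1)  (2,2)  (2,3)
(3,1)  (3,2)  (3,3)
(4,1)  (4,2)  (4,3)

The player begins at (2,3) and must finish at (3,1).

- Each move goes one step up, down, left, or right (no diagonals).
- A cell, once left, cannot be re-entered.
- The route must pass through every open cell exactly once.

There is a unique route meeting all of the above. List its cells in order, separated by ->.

Need to visit all 12 open cells exactly once, starting at (2,3) and ending at (3,1).
Route from (2,3): up to (1,3), 2× left (reaching (1,1)), down to (2,1), right to (2,2), down to (3,2), right to (3,3), down to (4,3), 2× left (reaching (4,1)), up to (3,1) — 11 moves in all.
Check: all 12 open cells covered.

(2,3) -> (1,3) -> (1,2) -> (1,1) -> (2,1) -> (2,2) -> (3,2) -> (3,3) -> (4,3) -> (4,2) -> (4,1) -> (3,1)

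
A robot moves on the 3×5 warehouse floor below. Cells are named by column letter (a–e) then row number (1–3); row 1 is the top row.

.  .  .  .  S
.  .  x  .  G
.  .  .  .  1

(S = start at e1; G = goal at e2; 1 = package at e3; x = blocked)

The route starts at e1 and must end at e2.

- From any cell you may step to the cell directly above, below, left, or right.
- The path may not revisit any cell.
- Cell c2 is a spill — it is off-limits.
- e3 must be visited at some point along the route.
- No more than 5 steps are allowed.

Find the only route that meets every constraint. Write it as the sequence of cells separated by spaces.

The budget equals the shortest possible length, so every move has to be on a shortest route through the required cells.
Route from e1: left to d1, 2× down (reaching d3), right to e3, up to e2 — 5 moves in all.
Check: all required cells visited; 5 ≤ 5 moves.

e1 d1 d2 d3 e3 e2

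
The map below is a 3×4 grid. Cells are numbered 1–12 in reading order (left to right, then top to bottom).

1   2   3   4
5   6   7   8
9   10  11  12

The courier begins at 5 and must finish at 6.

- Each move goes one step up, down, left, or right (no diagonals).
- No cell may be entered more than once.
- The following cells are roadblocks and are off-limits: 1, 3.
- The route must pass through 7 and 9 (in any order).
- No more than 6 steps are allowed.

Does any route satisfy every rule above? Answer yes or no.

One route that works: 5 → 9 → 10 → 11 → 7 → 6.

yes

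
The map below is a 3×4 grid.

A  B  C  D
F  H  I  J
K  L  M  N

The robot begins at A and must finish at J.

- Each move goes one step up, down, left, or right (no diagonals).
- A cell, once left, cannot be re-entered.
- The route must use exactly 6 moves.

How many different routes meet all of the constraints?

14

Need simple routes of exactly 6 moves from A to J (Manhattan distance 4, so 1 moves are spent on a detour and 1 undoing it).
Branch systematically from the start, pruning whenever the remaining move budget drops below the Manhattan distance to J or differs from it in parity. Grouping the completions by first move — via F: 9; via B: 5 — and summing: 9 + 5 = 14.
That gives 14 routes.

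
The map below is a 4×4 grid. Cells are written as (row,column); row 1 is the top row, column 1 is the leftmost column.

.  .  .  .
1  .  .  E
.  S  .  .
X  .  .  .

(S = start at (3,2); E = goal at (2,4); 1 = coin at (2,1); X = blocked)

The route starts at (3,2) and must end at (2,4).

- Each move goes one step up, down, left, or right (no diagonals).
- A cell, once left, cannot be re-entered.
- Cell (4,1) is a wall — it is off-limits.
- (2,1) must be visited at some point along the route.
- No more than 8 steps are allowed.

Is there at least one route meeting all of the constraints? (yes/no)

One route that works: (3,2) → (3,1) → (2,1) → (2,2) → (2,3) → (2,4).

yes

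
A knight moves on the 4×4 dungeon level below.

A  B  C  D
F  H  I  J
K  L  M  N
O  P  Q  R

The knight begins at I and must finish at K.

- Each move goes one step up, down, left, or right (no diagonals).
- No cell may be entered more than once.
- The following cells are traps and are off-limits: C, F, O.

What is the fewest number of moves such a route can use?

The Manhattan distance from I to K is |2−3| + |3−1| = 3, so at least 3 moves are needed.
A route of 3 moves achieves this: I → M → L → K.
Since 3 matches the lower bound, it is optimal.

3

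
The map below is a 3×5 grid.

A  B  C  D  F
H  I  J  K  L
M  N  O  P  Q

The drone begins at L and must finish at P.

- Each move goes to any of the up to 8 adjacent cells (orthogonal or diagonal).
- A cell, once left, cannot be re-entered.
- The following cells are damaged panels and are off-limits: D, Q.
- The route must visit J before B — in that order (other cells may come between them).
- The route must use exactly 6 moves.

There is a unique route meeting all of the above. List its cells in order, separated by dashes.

The waypoints must appear in the order J, B, with no cell reused.
Route from L: left 2 to J, up-left 1 to B, down 1 to I, down-right 1 to O, right 1 to P — 6 moves in all.
Check: order respected (J at step 2, B at step 3); 6 moves as required.

L - K - J - B - I - O - P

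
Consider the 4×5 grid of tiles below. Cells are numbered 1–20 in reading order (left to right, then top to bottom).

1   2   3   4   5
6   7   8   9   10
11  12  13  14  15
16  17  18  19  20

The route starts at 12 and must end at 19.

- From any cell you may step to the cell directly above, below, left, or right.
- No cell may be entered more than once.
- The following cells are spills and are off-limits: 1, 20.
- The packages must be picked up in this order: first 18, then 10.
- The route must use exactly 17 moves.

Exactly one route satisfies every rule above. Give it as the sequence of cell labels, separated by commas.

The waypoints must appear in the order 18, 10, with no cell reused.
Route from 12: right 1 to 13, down 1 to 18, left 2 to 16, up 2 to 6, right 1 to 7, up 1 to 2, right 1 to 3, down 1 to 8, right 1 to 9, up 1 to 4, right 1 to 5, down 2 to 15, left 1 to 14, down 1 to 19 — 17 moves in all.
Check: order respected (18 at step 2, 10 at step 14); 17 moves as required.

12, 13, 18, 17, 16, 11, 6, 7, 2, 3, 8, 9, 4, 5, 10, 15, 14, 19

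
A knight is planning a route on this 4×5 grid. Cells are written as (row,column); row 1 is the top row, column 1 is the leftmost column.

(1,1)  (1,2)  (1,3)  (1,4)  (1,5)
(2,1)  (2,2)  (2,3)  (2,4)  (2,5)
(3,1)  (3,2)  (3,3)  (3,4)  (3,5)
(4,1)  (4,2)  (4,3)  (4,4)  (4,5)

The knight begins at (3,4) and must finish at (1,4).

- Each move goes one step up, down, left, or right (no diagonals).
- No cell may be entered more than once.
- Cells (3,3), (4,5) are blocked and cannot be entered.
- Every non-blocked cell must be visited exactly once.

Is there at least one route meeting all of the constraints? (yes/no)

Colour the cells like a checkerboard: each orthogonal step flips colour, so a Hamiltonian route alternates colours. Here there are 9 cells of one colour and 9 of the other, with start on the same colour as the goal — the counts and endpoints can't be arranged into an alternating sequence of length 18, so no Hamiltonian route exists.

no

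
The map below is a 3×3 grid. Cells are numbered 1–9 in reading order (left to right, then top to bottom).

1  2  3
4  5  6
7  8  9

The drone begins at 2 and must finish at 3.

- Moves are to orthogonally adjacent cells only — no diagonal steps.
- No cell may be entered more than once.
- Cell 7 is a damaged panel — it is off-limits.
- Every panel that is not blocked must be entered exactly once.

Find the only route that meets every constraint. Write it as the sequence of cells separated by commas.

2, 1, 4, 5, 8, 9, 6, 3

Need to visit all 8 open cells exactly once, starting at 2 and ending at 3.
Cell 4 has only two open neighbours (1 and 5), so the path must pass straight through it: one of those is the cell it's entered from and the other is where it exits.
Route from 2: left 1 to 1, down 1 to 4, right 1 to 5, down 1 to 8, right 1 to 9, up 2 to 3 — 7 moves in all.
Check: all 8 open cells covered.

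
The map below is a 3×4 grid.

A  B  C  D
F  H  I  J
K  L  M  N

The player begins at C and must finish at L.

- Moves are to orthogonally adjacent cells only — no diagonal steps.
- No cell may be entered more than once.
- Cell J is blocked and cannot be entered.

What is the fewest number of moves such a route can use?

3

The Manhattan distance from C to L is |1−3| + |3−2| = 3, so at least 3 moves are needed.
A route of 3 moves achieves this: C → I → M → L.
Since 3 matches the lower bound, it is optimal.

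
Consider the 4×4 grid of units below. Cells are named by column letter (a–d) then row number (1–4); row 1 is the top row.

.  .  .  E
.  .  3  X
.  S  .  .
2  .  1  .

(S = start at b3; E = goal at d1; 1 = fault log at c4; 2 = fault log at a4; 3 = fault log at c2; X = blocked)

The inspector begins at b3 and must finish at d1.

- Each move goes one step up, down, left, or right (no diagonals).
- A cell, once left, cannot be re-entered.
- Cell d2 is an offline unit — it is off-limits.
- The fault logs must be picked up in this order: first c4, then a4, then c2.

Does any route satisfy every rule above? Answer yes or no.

yes

One route that works: b3 → c3 → c4 → b4 → a4 → a3 → a2 → b2 → c2 → c1 → d1.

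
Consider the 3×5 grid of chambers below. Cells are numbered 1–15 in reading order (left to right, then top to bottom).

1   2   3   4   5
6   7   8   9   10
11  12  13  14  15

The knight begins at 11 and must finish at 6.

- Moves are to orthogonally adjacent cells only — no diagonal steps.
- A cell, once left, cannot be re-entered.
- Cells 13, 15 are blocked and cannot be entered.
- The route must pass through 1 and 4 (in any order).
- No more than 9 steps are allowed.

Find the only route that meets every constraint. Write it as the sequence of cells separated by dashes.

11 - 12 - 7 - 8 - 9 - 4 - 3 - 2 - 1 - 6

Any route must reach 1 and 4 and still end at 6 within 9 moves, so the order of the required stops is forced.
Route from 11: right 1 to 12, up 1 to 7, right 2 to 9, up 1 to 4, left 3 to 1, down 1 to 6 — 9 moves in all.
Check: all required cells visited; 9 ≤ 9 moves.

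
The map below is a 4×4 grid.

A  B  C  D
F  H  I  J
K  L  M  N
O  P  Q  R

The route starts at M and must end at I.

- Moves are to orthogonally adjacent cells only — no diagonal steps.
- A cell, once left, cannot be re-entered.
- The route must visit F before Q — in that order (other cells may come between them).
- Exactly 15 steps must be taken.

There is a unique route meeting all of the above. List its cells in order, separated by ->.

M -> L -> H -> B -> A -> F -> K -> O -> P -> Q -> R -> N -> J -> D -> C -> I

The waypoints must appear in the order F, Q, with no cell reused.
Route from M: left 1 to L, up 2 to B, left 1 to A, down 3 to O, right 3 to R, up 3 to D, left 1 to C, down 1 to I — 15 moves in all.
Check: order respected (F at step 5, Q at step 9); 15 moves as required.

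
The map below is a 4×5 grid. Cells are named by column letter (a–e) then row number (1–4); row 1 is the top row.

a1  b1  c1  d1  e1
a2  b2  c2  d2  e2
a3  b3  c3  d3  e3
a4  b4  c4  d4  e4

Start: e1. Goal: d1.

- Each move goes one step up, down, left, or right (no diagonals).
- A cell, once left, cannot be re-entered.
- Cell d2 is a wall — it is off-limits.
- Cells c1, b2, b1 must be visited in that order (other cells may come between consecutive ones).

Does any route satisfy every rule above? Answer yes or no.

no

Ignoring the required order, 82 revisit-free routes from e1 to d1 pass through all of c1, b2, and b1; the waypoint orders that occur are b2 → b1 → c1 (64); b1 → b2 → c1 (18) — never c1 → b2 → b1.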